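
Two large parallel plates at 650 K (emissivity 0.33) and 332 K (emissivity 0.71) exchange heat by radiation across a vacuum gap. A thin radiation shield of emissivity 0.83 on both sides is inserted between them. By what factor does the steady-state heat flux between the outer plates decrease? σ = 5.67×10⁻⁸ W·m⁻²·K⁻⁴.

Without shield: q₀ = σΔ(T⁴)/(1/ε₁+1/ε₂−1) with denominator 3.439.
With shield the two gaps are in series; the resistances add: (1/ε₁+1/ε_s−1)+(1/ε_s+1/ε₂−1) = 3.235+1.613 = 4.848.
Heat-flux ratio q₀/q = 4.848/3.439.

factor ≈ 1.41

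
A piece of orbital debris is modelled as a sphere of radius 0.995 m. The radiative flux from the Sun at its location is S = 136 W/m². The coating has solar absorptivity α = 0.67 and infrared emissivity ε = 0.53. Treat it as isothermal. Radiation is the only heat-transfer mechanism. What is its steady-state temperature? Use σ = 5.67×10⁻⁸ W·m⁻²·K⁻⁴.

T ≈ 166 K

At equilibrium, absorbed power = emitted power.
Absorbing cross-section = πr² = 3.110 m²; emitting surface = 4πr² = 12.44 m² (ratio 4).
αS·A_cross = εσ·A_surf·T⁴  ⇒  T⁴ = αS/(ε·4σ).
T⁴ = 0.670·136/(0.53·4·5.67×10⁻⁸) = 7.580×10⁸ K⁴.
T = (7.580×10⁸)^(1/4).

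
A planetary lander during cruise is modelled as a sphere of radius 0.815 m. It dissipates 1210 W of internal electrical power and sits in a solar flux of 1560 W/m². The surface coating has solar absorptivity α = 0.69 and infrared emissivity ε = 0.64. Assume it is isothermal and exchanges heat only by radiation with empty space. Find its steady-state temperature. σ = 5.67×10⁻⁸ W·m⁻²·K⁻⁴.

At steady state, absorbed solar power + internal power = radiated power.
Absorbed: α·S·A_cross = 0.69·1560·2.087 = 2246 W (cross-section πr²).
Total input = 2246 + 1210 = 3456 W.
Radiated: εσ·A_surf·T⁴ with A_surf = 4πr² = 8.347 m².
T⁴ = 3456/(0.64·5.67×10⁻⁸·8.347) = 1.141×10¹⁰ K⁴.

T ≈ 327 K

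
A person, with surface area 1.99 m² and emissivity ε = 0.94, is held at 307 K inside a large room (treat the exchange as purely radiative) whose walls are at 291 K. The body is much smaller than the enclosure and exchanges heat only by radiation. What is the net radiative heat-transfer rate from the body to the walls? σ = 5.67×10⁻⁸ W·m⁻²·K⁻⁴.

P_net ≈ 182 W

For a small grey body in a large enclosure: P_net = εσA(T_body⁴ − T_wall⁴).
A = 1.99 m²; T_body⁴ − T_wall⁴ = 8.883×10⁹ − 7.171×10⁹ = 1.712×10⁹ K⁴.
|P_net| = 0.94·5.67×10⁻⁸·1.990·1.712×10⁹.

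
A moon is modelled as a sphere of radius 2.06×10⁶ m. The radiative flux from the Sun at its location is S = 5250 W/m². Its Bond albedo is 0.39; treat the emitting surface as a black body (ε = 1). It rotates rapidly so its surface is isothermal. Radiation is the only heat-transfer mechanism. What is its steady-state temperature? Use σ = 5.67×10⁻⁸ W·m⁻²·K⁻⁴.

T ≈ 345 K

At equilibrium, absorbed power = emitted power.
Absorbing cross-section = πr² = 1.333×10¹³ m²; emitting surface = 4πr² = 5.333×10¹³ m² (ratio 4).
(1−a)S·A_cross = εσ·A_surf·T⁴  ⇒  T⁴ = (1−a)S/(4σ).
T⁴ = 0.610·5250/(4·5.67×10⁻⁸) = 1.412×10¹⁰ K⁴.
T = (1.412×10¹⁰)^(1/4).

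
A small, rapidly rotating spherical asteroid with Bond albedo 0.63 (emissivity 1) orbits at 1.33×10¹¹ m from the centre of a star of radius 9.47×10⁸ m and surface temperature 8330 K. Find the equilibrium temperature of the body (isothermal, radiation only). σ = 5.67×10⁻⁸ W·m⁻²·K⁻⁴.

The star's surface emits σT_*⁴; at distance d the flux is S = σT_*⁴(R_*/d)².
S = 5.67×10⁻⁸·(8330)⁴·(9.47×10⁸/1.33×10¹¹)² = 13840 W/m².
For an isothermal sphere T⁴ = (1−a)S/(4σ) = 2.258×10¹⁰ K⁴.

T ≈ 388 K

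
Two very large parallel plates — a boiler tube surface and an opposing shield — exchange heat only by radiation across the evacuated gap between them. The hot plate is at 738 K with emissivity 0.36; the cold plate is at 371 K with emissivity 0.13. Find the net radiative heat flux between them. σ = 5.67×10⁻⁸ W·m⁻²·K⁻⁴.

q ≈ 1660 W/m²

For two infinite grey parallel plates, q = σ(T₁⁴ − T₂⁴)/(1/ε₁ + 1/ε₂ − 1).
T₁⁴ − T₂⁴ = 2.966×10¹¹ − 1.895×10¹⁰ = 2.777×10¹¹ K⁴.
1/ε₁ + 1/ε₂ − 1 = 2.778 + 7.692 − 1 = 9.470.
q = 5.67×10⁻⁸ × 2.777×10¹¹ / 9.470.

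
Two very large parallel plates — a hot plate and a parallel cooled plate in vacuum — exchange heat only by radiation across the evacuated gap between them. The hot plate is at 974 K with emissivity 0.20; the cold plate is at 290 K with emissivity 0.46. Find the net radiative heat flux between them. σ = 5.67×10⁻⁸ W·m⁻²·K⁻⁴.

q ≈ 8200 W/m²

For two infinite grey parallel plates, q = σ(T₁⁴ − T₂⁴)/(1/ε₁ + 1/ε₂ − 1).
T₁⁴ − T₂⁴ = 9.000×10¹¹ − 7.073×10⁹ = 8.929×10¹¹ K⁴.
1/ε₁ + 1/ε₂ − 1 = 5.000 + 2.174 − 1 = 6.174.
q = 5.67×10⁻⁸ × 8.929×10¹¹ / 6.174.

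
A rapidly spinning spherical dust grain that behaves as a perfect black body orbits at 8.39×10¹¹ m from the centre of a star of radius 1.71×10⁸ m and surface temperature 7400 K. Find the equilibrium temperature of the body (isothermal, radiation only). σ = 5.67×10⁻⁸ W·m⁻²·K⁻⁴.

The star's surface emits σT_*⁴; at distance d the flux is S = σT_*⁴(R_*/d)².
S = 5.67×10⁻⁸·(7400)⁴·(1.71×10⁸/8.39×10¹¹)² = 7.063 W/m².
For an isothermal sphere T⁴ = (1−a)S/(4σ) = 3.114×10⁷ K⁴.

T ≈ 74.7 K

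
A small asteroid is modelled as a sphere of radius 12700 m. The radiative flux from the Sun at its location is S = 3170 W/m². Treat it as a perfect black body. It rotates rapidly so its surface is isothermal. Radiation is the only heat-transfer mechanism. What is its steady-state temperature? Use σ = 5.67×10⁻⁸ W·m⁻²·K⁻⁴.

At equilibrium, absorbed power = emitted power.
Absorbing cross-section = πr² = 5.067×10⁸ m²; emitting surface = 4πr² = 2.027×10⁹ m² (ratio 4).
S·A_cross = εσ·A_surf·T⁴  ⇒  T⁴ = S/(4σ).
T⁴ = 1.00·3170/(4·5.67×10⁻⁸) = 1.398×10¹⁰ K⁴.
T = (1.398×10¹⁰)^(1/4).

T ≈ 344 K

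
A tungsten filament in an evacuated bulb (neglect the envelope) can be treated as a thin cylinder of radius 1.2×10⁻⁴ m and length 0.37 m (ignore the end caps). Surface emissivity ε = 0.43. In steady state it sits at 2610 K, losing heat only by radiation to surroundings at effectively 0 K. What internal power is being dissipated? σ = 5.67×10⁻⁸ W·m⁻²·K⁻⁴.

P ≈ 316 W

Steady state: P = εσA T⁴.
A = 2πrL = 2.790×10⁻⁴ m²; T⁴ = (2610)⁴ = 4.640×10¹³ K⁴.
P = 0.43 × 5.67×10⁻⁸ × 2.790×10⁻⁴ × 4.640×10¹³.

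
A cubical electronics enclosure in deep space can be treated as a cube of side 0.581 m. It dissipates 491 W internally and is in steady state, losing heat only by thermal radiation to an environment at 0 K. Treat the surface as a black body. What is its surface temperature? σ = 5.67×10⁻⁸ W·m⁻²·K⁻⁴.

T ≈ 256 K

Steady state: internal power = radiated power, P = εσA T⁴.
Radiating area A = 6L² = 2.025 m².
T⁴ = P/(εσA) = 491/(1.0·5.67×10⁻⁸·2.025) = 4.276×10⁹ K⁴.
T = (4.276×10⁹)^(1/4).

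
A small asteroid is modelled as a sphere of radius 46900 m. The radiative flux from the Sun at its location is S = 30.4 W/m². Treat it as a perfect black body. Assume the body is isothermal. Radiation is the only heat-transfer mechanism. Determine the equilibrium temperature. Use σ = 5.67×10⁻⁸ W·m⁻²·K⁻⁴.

At equilibrium, absorbed power = emitted power.
Absorbing cross-section = πr² = 6.910×10⁹ m²; emitting surface = 4πr² = 2.764×10¹⁰ m² (ratio 4).
S·A_cross = εσ·A_surf·T⁴  ⇒  T⁴ = S/(4σ).
T⁴ = 1.00·30.4/(4·5.67×10⁻⁸) = 1.340×10⁸ K⁴.
T = (1.340×10⁸)^(1/4).

T ≈ 108 K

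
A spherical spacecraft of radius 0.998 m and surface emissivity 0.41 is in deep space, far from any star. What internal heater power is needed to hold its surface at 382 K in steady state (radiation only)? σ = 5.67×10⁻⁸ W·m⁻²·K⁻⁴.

P = εσ·4πr²·T⁴.
4πr² = 12.52 m²; T⁴ = 2.129×10¹⁰ K⁴.
P = 0.41·5.67×10⁻⁸·12.52·2.129×10¹⁰.

P ≈ 6200 W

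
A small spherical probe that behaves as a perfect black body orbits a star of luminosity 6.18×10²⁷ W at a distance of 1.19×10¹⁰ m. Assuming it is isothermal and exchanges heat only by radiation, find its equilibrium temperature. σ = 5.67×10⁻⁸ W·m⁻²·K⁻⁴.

First find the stellar flux at distance d: S = L/(4πd²) = 6.18×10²⁷/(4π·(1.19×10¹⁰)²) = 3.473×10⁶ W/m².
For an isothermal sphere, absorbed (1−a)S·πr² = emitted σ·4πr²·T⁴, so T⁴ = (1−a)S/(4σ).
T⁴ = 1.00·3.473×10⁶/(4·5.67×10⁻⁸) = 1.531×10¹³ K⁴.

T ≈ 1980 K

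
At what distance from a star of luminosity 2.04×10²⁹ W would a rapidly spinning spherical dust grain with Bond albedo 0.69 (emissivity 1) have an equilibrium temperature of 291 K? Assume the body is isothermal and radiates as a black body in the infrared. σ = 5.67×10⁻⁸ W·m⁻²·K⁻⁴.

d ≈ 1.76×10¹² m

For an isothermal black-emitting sphere, (1−a)S·πr² = σ·4πr²·T⁴ ⇒ S = 4σT⁴/(1−a).
S = 4·5.67×10⁻⁸·(291)⁴/0.310 = 5246 W/m².
Flux falls as S = L/(4πd²), so d = √(L/(4πS)) = √(2.04×10²⁹/(4π·5246)).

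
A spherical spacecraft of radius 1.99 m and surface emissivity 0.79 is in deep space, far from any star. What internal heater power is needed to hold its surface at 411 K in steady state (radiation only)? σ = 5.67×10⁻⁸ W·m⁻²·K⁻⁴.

P ≈ 63600 W

P = εσ·4πr²·T⁴.
4πr² = 49.76 m²; T⁴ = 2.853×10¹⁰ K⁴.
P = 0.79·5.67×10⁻⁸·49.76·2.853×10¹⁰.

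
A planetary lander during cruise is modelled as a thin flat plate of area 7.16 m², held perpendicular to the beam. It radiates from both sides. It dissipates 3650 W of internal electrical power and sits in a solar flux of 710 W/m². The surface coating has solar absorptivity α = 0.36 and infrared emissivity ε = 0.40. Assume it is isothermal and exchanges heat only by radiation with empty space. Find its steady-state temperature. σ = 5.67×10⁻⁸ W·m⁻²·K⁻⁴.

At steady state, absorbed solar power + internal power = radiated power.
Absorbed: α·S·A_cross = 0.36·710·7.160 = 1830 W (cross-section A).
Total input = 1830 + 3650 = 5480 W.
Radiated: εσ·A_surf·T⁴ with A_surf = 2A = 14.32 m².
T⁴ = 5480/(0.40·5.67×10⁻⁸·14.32) = 1.687×10¹⁰ K⁴.

T ≈ 360 K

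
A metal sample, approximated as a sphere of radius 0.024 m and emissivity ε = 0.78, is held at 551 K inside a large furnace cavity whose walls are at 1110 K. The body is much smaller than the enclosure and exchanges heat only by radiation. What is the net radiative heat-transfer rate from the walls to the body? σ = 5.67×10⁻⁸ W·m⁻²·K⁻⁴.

P_net ≈ 456 W

For a small grey body in a large enclosure: P_net = εσA(T_body⁴ − T_wall⁴).
A = 4πr² = 0.007238 m²; T_body⁴ − T_wall⁴ = 9.217×10¹⁰ − 1.518×10¹² = -1.426×10¹² K⁴.
|P_net| = 0.78·5.67×10⁻⁸·0.007238·1.426×10¹².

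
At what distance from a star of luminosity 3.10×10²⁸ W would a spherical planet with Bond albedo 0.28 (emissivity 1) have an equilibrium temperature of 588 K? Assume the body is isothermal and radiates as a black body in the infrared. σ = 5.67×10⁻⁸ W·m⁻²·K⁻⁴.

For an isothermal black-emitting sphere, (1−a)S·πr² = σ·4πr²·T⁴ ⇒ S = 4σT⁴/(1−a).
S = 4·5.67×10⁻⁸·(588)⁴/0.720 = 37650 W/m².
Flux falls as S = L/(4πd²), so d = √(L/(4πS)) = √(3.10×10²⁸/(4π·37650)).

d ≈ 2.56×10¹¹ m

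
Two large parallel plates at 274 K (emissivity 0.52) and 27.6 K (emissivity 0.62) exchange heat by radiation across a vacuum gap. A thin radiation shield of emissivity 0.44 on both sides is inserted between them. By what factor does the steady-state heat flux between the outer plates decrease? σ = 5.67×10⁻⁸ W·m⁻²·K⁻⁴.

factor ≈ 2.40

Without shield: q₀ = σΔ(T⁴)/(1/ε₁+1/ε₂−1) with denominator 2.536.
With shield the two gaps are in series; the resistances add: (1/ε₁+1/ε_s−1)+(1/ε_s+1/ε₂−1) = 3.196+2.886 = 6.081.
Heat-flux ratio q₀/q = 6.081/2.536.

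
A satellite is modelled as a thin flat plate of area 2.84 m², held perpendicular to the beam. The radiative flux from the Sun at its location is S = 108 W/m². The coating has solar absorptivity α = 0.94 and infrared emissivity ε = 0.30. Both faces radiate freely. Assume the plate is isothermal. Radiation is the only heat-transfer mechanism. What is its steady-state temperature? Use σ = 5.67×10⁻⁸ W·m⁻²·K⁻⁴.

T ≈ 234 K

At equilibrium, absorbed power = emitted power.
Absorbing cross-section = A = 2.840 m²; emitting surface = 2A = 5.680 m² (ratio 2).
αS·A_cross = εσ·A_surf·T⁴  ⇒  T⁴ = αS/(ε·2σ).
T⁴ = 0.940·108/(0.30·2·5.67×10⁻⁸) = 2.984×10⁹ K⁴.
T = (2.984×10⁹)^(1/4).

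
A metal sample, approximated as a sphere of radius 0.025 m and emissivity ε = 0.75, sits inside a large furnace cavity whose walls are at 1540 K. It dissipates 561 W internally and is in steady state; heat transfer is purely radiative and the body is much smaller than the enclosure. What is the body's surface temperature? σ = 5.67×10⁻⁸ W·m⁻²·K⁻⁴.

For a small grey body in a large enclosure, net radiated power = εσA(T⁴ − T_w⁴).
Steady state: P = εσA(T⁴ − T_w⁴) with A = 4πr² = 0.007854 m².
T⁴ = P/(εσA) + T_w⁴ = 561/(0.75·5.67×10⁻⁸·0.007854) + (1540)⁴
    = 1.680×10¹² + 5.624×10¹² = 7.304×10¹² K⁴.

T ≈ 1640 K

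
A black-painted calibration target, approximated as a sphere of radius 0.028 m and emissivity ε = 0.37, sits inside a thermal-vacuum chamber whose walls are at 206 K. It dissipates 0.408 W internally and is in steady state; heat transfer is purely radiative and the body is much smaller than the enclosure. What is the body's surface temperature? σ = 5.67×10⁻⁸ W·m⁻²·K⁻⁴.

For a small grey body in a large enclosure, net radiated power = εσA(T⁴ − T_w⁴).
Steady state: P = εσA(T⁴ − T_w⁴) with A = 4πr² = 0.009852 m².
T⁴ = P/(εσA) + T_w⁴ = 0.408/(0.37·5.67×10⁻⁸·0.009852) + (206)⁴
    = 1.974×10⁹ + 1.801×10⁹ = 3.775×10⁹ K⁴.

T ≈ 248 K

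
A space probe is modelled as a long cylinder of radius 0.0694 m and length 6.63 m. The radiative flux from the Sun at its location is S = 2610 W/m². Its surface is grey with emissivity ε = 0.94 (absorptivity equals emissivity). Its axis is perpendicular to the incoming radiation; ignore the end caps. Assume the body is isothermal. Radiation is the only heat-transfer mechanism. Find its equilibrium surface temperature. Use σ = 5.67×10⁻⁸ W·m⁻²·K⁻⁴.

T ≈ 348 K

At equilibrium, absorbed power = emitted power.
Absorbing cross-section = 2rL = 0.9202 m²; emitting surface = 2πrL = 2.891 m² (ratio π).
εS·A_cross = εσ·A_surf·T⁴  ⇒  T⁴ = S/(πσ)   (ε cancels).
T⁴ = 2610/(π·5.67×10⁻⁸) = 1.465×10¹⁰ K⁴.
T = (1.465×10¹⁰)^(1/4).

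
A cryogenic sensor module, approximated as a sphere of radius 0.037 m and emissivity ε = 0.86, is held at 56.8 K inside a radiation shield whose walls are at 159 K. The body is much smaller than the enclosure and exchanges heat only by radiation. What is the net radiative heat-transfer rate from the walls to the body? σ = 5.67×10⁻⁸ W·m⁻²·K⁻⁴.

P_net ≈ 0.527 W

For a small grey body in a large enclosure: P_net = εσA(T_body⁴ − T_wall⁴).
A = 4πr² = 0.01720 m²; T_body⁴ − T_wall⁴ = 1.041×10⁷ − 6.391×10⁸ = -6.287×10⁸ K⁴.
|P_net| = 0.86·5.67×10⁻⁸·0.01720·6.287×10⁸.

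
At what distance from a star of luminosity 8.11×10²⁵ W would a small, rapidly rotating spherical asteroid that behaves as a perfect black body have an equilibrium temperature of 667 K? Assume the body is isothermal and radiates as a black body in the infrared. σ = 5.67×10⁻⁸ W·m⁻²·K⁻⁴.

d ≈ 1.20×10¹⁰ m

For an isothermal black-emitting sphere, (1−a)S·πr² = σ·4πr²·T⁴ ⇒ S = 4σT⁴/(1−a).
S = 4·5.67×10⁻⁸·(667)⁴/1.00 = 44890 W/m².
Flux falls as S = L/(4πd²), so d = √(L/(4πS)) = √(8.11×10²⁵/(4π·44890)).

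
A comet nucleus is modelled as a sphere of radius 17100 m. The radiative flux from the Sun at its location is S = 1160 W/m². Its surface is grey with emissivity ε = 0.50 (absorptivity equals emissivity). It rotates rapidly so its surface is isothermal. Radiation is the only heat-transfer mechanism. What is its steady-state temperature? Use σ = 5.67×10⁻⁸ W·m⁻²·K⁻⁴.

T ≈ 267 K

At equilibrium, absorbed power = emitted power.
Absorbing cross-section = πr² = 9.186×10⁸ m²; emitting surface = 4πr² = 3.675×10⁹ m² (ratio 4).
εS·A_cross = εσ·A_surf·T⁴  ⇒  T⁴ = S/(4σ)   (ε cancels).
T⁴ = 1160/(4·5.67×10⁻⁸) = 5.115×10⁹ K⁴.
T = (5.115×10⁹)^(1/4).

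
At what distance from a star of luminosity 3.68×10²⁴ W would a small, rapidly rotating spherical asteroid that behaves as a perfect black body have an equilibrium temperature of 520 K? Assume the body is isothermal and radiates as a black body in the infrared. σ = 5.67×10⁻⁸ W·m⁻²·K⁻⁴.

d ≈ 4.20×10⁹ m

For an isothermal black-emitting sphere, (1−a)S·πr² = σ·4πr²·T⁴ ⇒ S = 4σT⁴/(1−a).
S = 4·5.67×10⁻⁸·(520)⁴/1.00 = 16580 W/m².
Flux falls as S = L/(4πd²), so d = √(L/(4πS)) = √(3.68×10²⁴/(4π·16580)).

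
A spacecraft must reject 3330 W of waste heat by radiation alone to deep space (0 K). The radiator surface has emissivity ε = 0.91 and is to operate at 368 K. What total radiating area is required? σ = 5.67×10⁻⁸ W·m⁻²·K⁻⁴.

P = εσA T⁴ ⇒ A = P/(εσT⁴).
T⁴ = 1.834×10¹⁰ K⁴.
A = 3330/(0.91 × 5.67×10⁻⁸ × 1.834×10¹⁰).

A ≈ 3.52 m²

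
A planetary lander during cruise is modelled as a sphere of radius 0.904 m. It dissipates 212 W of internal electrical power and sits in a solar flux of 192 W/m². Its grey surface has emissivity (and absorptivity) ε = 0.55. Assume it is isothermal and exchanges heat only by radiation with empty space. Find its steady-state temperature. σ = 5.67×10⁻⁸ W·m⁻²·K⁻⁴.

At steady state, absorbed solar power + internal power = radiated power.
Absorbed: α·S·A_cross = 0.55·192·2.567 = 271.1 W (cross-section πr²).
Total input = 271.1 + 212 = 483.1 W.
Radiated: εσ·A_surf·T⁴ with A_surf = 4πr² = 10.27 m².
T⁴ = 483.1/(0.55·5.67×10⁻⁸·10.27) = 1.509×10⁹ K⁴.

T ≈ 197 K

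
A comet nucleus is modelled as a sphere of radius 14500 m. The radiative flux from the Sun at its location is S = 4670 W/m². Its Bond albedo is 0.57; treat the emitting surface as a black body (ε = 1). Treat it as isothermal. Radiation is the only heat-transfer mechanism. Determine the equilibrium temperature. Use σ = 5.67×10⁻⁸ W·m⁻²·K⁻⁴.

T ≈ 307 K

At equilibrium, absorbed power = emitted power.
Absorbing cross-section = πr² = 6.605×10⁸ m²; emitting surface = 4πr² = 2.642×10⁹ m² (ratio 4).
(1−a)S·A_cross = εσ·A_surf·T⁴  ⇒  T⁴ = (1−a)S/(4σ).
T⁴ = 0.430·4670/(4·5.67×10⁻⁸) = 8.854×10⁹ K⁴.
T = (8.854×10⁹)^(1/4).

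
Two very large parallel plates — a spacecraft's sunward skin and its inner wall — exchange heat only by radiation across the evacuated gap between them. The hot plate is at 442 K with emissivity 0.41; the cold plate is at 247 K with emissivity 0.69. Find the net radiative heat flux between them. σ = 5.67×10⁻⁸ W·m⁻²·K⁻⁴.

For two infinite grey parallel plates, q = σ(T₁⁴ − T₂⁴)/(1/ε₁ + 1/ε₂ − 1).
T₁⁴ − T₂⁴ = 3.817×10¹⁰ − 3.722×10⁹ = 3.444×10¹⁰ K⁴.
1/ε₁ + 1/ε₂ − 1 = 2.439 + 1.449 − 1 = 2.888.
q = 5.67×10⁻⁸ × 3.444×10¹⁰ / 2.888.

q ≈ 676 W/m²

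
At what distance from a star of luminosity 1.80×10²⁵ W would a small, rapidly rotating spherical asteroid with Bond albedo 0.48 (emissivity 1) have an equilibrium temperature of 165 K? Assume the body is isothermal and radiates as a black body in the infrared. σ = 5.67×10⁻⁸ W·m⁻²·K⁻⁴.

d ≈ 6.66×10¹⁰ m

For an isothermal black-emitting sphere, (1−a)S·πr² = σ·4πr²·T⁴ ⇒ S = 4σT⁴/(1−a).
S = 4·5.67×10⁻⁸·(165)⁴/0.520 = 323.3 W/m².
Flux falls as S = L/(4πd²), so d = √(L/(4πS)) = √(1.80×10²⁵/(4π·323.3)).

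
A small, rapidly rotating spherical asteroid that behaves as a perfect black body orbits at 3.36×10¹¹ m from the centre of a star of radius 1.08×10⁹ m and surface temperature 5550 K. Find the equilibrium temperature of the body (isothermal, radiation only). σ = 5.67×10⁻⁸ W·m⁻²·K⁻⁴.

The star's surface emits σT_*⁴; at distance d the flux is S = σT_*⁴(R_*/d)².
S = 5.67×10⁻⁸·(5550)⁴·(1.08×10⁹/3.36×10¹¹)² = 555.8 W/m².
For an isothermal sphere T⁴ = (1−a)S/(4σ) = 2.451×10⁹ K⁴.

T ≈ 222 K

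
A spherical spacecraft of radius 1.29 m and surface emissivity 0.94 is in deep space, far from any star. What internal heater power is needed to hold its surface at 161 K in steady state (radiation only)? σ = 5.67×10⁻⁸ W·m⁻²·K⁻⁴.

P ≈ 749 W

P = εσ·4πr²·T⁴.
4πr² = 20.91 m²; T⁴ = 6.719×10⁸ K⁴.
P = 0.94·5.67×10⁻⁸·20.91·6.719×10⁸.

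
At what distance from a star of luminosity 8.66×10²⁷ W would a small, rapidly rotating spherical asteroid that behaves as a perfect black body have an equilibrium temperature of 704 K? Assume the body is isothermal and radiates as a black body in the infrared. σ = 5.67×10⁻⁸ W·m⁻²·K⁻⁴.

d ≈ 1.11×10¹¹ m

For an isothermal black-emitting sphere, (1−a)S·πr² = σ·4πr²·T⁴ ⇒ S = 4σT⁴/(1−a).
S = 4·5.67×10⁻⁸·(704)⁴/1.00 = 55710 W/m².
Flux falls as S = L/(4πd²), so d = √(L/(4πS)) = √(8.66×10²⁷/(4π·55710)).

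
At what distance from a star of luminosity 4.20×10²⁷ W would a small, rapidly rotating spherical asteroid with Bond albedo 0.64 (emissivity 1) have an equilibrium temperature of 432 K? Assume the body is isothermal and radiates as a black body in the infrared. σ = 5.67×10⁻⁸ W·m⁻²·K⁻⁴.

d ≈ 1.23×10¹¹ m

For an isothermal black-emitting sphere, (1−a)S·πr² = σ·4πr²·T⁴ ⇒ S = 4σT⁴/(1−a).
S = 4·5.67×10⁻⁸·(432)⁴/0.360 = 21940 W/m².
Flux falls as S = L/(4πd²), so d = √(L/(4πS)) = √(4.20×10²⁷/(4π·21940)).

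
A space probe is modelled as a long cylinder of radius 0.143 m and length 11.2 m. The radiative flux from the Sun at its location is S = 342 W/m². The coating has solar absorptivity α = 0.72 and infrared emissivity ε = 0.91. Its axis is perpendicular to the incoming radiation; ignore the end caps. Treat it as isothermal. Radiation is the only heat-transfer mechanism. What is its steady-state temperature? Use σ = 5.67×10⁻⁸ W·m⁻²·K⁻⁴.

T ≈ 197 K

At equilibrium, absorbed power = emitted power.
Absorbing cross-section = 2rL = 3.203 m²; emitting surface = 2πrL = 10.06 m² (ratio π).
αS·A_cross = εσ·A_surf·T⁴  ⇒  T⁴ = αS/(ε·πσ).
T⁴ = 0.720·342/(0.91·π·5.67×10⁻⁸) = 1.519×10⁹ K⁴.
T = (1.519×10⁹)^(1/4).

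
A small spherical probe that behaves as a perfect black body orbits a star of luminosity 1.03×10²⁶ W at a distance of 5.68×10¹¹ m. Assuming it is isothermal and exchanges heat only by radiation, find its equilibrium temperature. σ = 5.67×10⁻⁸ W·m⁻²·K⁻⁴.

T ≈ 103 K

First find the stellar flux at distance d: S = L/(4πd²) = 1.03×10²⁶/(4π·(5.68×10¹¹)²) = 25.41 W/m².
For an isothermal sphere, absorbed (1−a)S·πr² = emitted σ·4πr²·T⁴, so T⁴ = (1−a)S/(4σ).
T⁴ = 1.00·25.41/(4·5.67×10⁻⁸) = 1.120×10⁸ K⁴.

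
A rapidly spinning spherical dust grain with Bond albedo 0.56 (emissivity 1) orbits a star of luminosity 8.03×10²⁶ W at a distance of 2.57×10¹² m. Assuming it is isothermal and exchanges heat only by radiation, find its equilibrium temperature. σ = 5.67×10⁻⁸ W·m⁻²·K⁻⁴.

First find the stellar flux at distance d: S = L/(4πd²) = 8.03×10²⁶/(4π·(2.57×10¹²)²) = 9.675 W/m².
For an isothermal sphere, absorbed (1−a)S·πr² = emitted σ·4πr²·T⁴, so T⁴ = (1−a)S/(4σ).
T⁴ = 0.440·9.675/(4·5.67×10⁻⁸) = 1.877×10⁷ K⁴.

T ≈ 65.8 K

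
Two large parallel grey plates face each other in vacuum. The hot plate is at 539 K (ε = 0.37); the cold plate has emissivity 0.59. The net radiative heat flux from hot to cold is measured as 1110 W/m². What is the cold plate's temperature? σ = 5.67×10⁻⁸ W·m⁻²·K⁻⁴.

T₂ ≈ 366 K

q = σ(T₁⁴ − T₂⁴)/(1/ε₁ + 1/ε₂ − 1); denominator = 3.398.
T₂⁴ = T₁⁴ − q·(1/ε₁+1/ε₂−1)/σ = 8.440×10¹⁰ − 1110·3.398/5.67×10⁻⁸
    = 1.789×10¹⁰ K⁴.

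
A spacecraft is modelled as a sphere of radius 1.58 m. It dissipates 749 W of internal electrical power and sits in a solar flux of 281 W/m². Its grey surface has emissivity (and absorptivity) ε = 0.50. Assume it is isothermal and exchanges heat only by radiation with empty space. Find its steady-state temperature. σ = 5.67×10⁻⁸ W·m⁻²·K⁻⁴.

At steady state, absorbed solar power + internal power = radiated power.
Absorbed: α·S·A_cross = 0.50·281·7.843 = 1102 W (cross-section πr²).
Total input = 1102 + 749 = 1851 W.
Radiated: εσ·A_surf·T⁴ with A_surf = 4πr² = 31.37 m².
T⁴ = 1851/(0.50·5.67×10⁻⁸·31.37) = 2.081×10⁹ K⁴.

T ≈ 214 K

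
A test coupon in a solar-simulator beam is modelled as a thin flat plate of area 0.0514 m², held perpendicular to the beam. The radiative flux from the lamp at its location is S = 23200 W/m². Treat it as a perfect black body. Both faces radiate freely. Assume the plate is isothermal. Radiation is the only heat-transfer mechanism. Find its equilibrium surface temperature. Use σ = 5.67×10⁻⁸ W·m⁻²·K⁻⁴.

T ≈ 673 K

At equilibrium, absorbed power = emitted power.
Absorbing cross-section = A = 0.05140 m²; emitting surface = 2A = 0.1028 m² (ratio 2).
S·A_cross = εσ·A_surf·T⁴  ⇒  T⁴ = S/(2σ).
T⁴ = 1.00·23200/(2·5.67×10⁻⁸) = 2.046×10¹¹ K⁴.
T = (2.046×10¹¹)^(1/4).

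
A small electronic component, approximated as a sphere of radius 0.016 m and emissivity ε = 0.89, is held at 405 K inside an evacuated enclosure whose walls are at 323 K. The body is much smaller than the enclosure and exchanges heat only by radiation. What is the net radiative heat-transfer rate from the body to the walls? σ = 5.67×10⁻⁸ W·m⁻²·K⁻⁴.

For a small grey body in a large enclosure: P_net = εσA(T_body⁴ − T_wall⁴).
A = 4πr² = 0.003217 m²; T_body⁴ − T_wall⁴ = 2.690×10¹⁰ − 1.088×10¹⁰ = 1.602×10¹⁰ K⁴.
|P_net| = 0.89·5.67×10⁻⁸·0.003217·1.602×10¹⁰.

P_net ≈ 2.60 W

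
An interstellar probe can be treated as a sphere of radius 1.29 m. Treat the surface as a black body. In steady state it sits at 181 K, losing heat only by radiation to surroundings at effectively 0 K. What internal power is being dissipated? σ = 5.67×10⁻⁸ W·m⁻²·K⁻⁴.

Steady state: P = εσA T⁴.
A = 4πr² = 20.91 m²; T⁴ = (181)⁴ = 1.073×10⁹ K⁴.
P = 1.0 × 5.67×10⁻⁸ × 20.91 × 1.073×10⁹.

P ≈ 1270 W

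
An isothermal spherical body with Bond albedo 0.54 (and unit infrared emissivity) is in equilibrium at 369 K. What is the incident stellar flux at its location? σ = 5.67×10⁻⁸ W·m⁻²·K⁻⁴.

(1−a)S·πr² = σ·4πr²·T⁴ ⇒ S = 4σT⁴/(1−a).
S = 4·5.67×10⁻⁸·1.854×10¹⁰/0.460.

S ≈ 9140 W/m²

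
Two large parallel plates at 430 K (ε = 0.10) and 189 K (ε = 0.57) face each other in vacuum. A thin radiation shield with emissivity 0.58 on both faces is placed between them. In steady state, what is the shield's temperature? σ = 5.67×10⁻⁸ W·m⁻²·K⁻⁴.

In steady state the net flux on the hot side equals that on the cold side.
σ(T₁⁴−T_s⁴)/D₁ = σ(T_s⁴−T₂⁴)/D₂, with D₁ = 1/ε₁+1/ε_s−1 = 10.72, D₂ = 1/ε_s+1/ε₂−1 = 2.479.
Solve for T_s⁴: T_s⁴ = (D₂·T₁⁴ + D₁·T₂⁴)/(D₁+D₂) = 7.455×10⁹ K⁴.

T_s ≈ 294 K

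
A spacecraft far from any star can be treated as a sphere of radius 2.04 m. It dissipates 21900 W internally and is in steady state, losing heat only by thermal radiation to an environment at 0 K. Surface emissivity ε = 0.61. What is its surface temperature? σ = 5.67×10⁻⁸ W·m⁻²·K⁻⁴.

Steady state: internal power = radiated power, P = εσA T⁴.
Radiating area A = 4πr² = 52.30 m².
T⁴ = P/(εσA) = 21900/(0.61·5.67×10⁻⁸·52.30) = 1.211×10¹⁰ K⁴.
T = (1.211×10¹⁰)^(1/4).

T ≈ 332 K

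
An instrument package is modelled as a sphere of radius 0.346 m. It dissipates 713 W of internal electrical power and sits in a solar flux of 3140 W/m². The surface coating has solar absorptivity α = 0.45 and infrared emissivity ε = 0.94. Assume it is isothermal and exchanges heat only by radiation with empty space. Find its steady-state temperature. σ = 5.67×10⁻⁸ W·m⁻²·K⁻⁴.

T ≈ 353 K

At steady state, absorbed solar power + internal power = radiated power.
Absorbed: α·S·A_cross = 0.45·3140·0.3761 = 531.4 W (cross-section πr²).
Total input = 531.4 + 713 = 1244 W.
Radiated: εσ·A_surf·T⁴ with A_surf = 4πr² = 1.504 m².
T⁴ = 1244/(0.94·5.67×10⁻⁸·1.504) = 1.552×10¹⁰ K⁴.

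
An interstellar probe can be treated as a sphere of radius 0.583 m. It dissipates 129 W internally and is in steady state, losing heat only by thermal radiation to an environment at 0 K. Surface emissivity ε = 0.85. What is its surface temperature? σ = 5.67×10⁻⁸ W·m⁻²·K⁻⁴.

Steady state: internal power = radiated power, P = εσA T⁴.
Radiating area A = 4πr² = 4.271 m².
T⁴ = P/(εσA) = 129/(0.85·5.67×10⁻⁸·4.271) = 6.267×10⁸ K⁴.
T = (6.267×10⁸)^(1/4).

T ≈ 158 K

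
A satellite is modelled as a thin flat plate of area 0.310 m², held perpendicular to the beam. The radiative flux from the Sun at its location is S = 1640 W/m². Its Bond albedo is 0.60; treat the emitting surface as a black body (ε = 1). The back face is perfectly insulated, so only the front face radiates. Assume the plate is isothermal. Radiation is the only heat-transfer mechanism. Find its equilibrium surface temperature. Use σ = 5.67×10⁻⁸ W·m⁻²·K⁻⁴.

T ≈ 328 K

At equilibrium, absorbed power = emitted power.
Absorbing cross-section = A = 0.3100 m²; emitting surface = A = 0.3100 m² (ratio 1).
(1−a)S·A_cross = εσ·A_surf·T⁴  ⇒  T⁴ = (1−a)S/(1σ).
T⁴ = 0.400·1640/(1·5.67×10⁻⁸) = 1.157×10¹⁰ K⁴.
T = (1.157×10¹⁰)^(1/4).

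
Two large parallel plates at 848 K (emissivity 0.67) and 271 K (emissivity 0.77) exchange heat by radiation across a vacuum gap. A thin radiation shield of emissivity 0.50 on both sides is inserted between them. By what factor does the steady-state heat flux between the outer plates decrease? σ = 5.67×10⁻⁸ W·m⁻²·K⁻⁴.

Without shield: q₀ = σΔ(T⁴)/(1/ε₁+1/ε₂−1) with denominator 1.791.
With shield the two gaps are in series; the resistances add: (1/ε₁+1/ε_s−1)+(1/ε_s+1/ε₂−1) = 2.493+2.299 = 4.791.
Heat-flux ratio q₀/q = 4.791/1.791.

factor ≈ 2.67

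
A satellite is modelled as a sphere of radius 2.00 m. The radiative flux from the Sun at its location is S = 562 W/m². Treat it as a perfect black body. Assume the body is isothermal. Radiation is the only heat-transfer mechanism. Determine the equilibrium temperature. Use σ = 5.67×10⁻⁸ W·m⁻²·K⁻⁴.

At equilibrium, absorbed power = emitted power.
Absorbing cross-section = πr² = 12.57 m²; emitting surface = 4πr² = 50.27 m² (ratio 4).
S·A_cross = εσ·A_surf·T⁴  ⇒  T⁴ = S/(4σ).
T⁴ = 1.00·562/(4·5.67×10⁻⁸) = 2.478×10⁹ K⁴.
T = (2.478×10⁹)^(1/4).

T ≈ 223 K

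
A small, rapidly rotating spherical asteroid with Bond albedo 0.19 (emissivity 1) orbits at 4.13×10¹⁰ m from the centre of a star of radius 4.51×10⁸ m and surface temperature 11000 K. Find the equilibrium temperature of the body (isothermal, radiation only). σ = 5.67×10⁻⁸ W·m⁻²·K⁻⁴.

T ≈ 771 K

The star's surface emits σT_*⁴; at distance d the flux is S = σT_*⁴(R_*/d)².
S = 5.67×10⁻⁸·(11000)⁴·(4.51×10⁸/4.13×10¹⁰)² = 98990 W/m².
For an isothermal sphere T⁴ = (1−a)S/(4σ) = 3.535×10¹¹ K⁴.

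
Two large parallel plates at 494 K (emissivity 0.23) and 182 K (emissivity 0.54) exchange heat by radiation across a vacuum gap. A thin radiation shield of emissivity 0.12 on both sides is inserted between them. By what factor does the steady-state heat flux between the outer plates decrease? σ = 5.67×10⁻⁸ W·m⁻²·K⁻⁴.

factor ≈ 4.01

Without shield: q₀ = σΔ(T⁴)/(1/ε₁+1/ε₂−1) with denominator 5.200.
With shield the two gaps are in series; the resistances add: (1/ε₁+1/ε_s−1)+(1/ε_s+1/ε₂−1) = 11.68+9.185 = 20.87.
Heat-flux ratio q₀/q = 20.87/5.200.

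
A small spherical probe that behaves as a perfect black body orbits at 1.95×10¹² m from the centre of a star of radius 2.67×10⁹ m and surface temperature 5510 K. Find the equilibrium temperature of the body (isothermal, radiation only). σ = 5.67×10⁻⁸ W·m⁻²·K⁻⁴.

T ≈ 144 K

The star's surface emits σT_*⁴; at distance d the flux is S = σT_*⁴(R_*/d)².
S = 5.67×10⁻⁸·(5510)⁴·(2.67×10⁹/1.95×10¹²)² = 97.98 W/m².
For an isothermal sphere T⁴ = (1−a)S/(4σ) = 4.320×10⁸ K⁴.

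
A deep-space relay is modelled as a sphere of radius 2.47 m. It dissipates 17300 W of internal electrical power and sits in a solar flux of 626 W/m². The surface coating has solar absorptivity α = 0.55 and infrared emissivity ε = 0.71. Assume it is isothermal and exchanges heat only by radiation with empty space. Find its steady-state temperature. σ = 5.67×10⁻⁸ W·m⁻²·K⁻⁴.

T ≈ 297 K

At steady state, absorbed solar power + internal power = radiated power.
Absorbed: α·S·A_cross = 0.55·626·19.17 = 6599 W (cross-section πr²).
Total input = 6599 + 17300 = 23900 W.
Radiated: εσ·A_surf·T⁴ with A_surf = 4πr² = 76.67 m².
T⁴ = 23900/(0.71·5.67×10⁻⁸·76.67) = 7.743×10⁹ K⁴.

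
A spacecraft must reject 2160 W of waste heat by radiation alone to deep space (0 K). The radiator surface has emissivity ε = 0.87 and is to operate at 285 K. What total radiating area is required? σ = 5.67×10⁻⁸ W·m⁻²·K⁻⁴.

A ≈ 6.64 m²

P = εσA T⁴ ⇒ A = P/(εσT⁴).
T⁴ = 6.598×10⁹ K⁴.
A = 2160/(0.87 × 5.67×10⁻⁸ × 6.598×10⁹).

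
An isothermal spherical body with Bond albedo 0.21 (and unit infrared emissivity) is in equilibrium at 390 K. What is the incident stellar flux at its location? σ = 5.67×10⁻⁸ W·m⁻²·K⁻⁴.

(1−a)S·πr² = σ·4πr²·T⁴ ⇒ S = 4σT⁴/(1−a).
S = 4·5.67×10⁻⁸·2.313×10¹⁰/0.790.

S ≈ 6640 W/m²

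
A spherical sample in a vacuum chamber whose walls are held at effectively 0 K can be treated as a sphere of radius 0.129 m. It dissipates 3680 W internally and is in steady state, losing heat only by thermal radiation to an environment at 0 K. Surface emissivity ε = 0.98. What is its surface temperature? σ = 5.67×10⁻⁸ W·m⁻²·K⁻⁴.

T ≈ 750 K

Steady state: internal power = radiated power, P = εσA T⁴.
Radiating area A = 4πr² = 0.2091 m².
T⁴ = P/(εσA) = 3680/(0.98·5.67×10⁻⁸·0.2091) = 3.167×10¹¹ K⁴.
T = (3.167×10¹¹)^(1/4).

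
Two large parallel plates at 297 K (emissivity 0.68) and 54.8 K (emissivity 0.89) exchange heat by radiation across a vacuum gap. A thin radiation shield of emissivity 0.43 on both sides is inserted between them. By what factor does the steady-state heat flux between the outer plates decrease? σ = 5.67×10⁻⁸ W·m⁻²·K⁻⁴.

Without shield: q₀ = σΔ(T⁴)/(1/ε₁+1/ε₂−1) with denominator 1.594.
With shield the two gaps are in series; the resistances add: (1/ε₁+1/ε_s−1)+(1/ε_s+1/ε₂−1) = 2.796+2.449 = 5.245.
Heat-flux ratio q₀/q = 5.245/1.594.

factor ≈ 3.29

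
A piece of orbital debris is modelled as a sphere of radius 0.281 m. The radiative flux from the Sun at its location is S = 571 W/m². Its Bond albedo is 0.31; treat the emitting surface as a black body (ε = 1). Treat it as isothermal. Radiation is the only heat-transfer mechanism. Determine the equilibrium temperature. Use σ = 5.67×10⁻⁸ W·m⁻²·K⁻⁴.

At equilibrium, absorbed power = emitted power.
Absorbing cross-section = πr² = 0.2481 m²; emitting surface = 4πr² = 0.9923 m² (ratio 4).
(1−a)S·A_cross = εσ·A_surf·T⁴  ⇒  T⁴ = (1−a)S/(4σ).
T⁴ = 0.690·571/(4·5.67×10⁻⁸) = 1.737×10⁹ K⁴.
T = (1.737×10⁹)^(1/4).

T ≈ 204 K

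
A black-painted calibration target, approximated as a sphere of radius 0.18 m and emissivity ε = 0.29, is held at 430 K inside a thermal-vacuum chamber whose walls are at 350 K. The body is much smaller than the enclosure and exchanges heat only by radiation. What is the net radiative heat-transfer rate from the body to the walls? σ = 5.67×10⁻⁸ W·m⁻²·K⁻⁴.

P_net ≈ 128 W

For a small grey body in a large enclosure: P_net = εσA(T_body⁴ − T_wall⁴).
A = 4πr² = 0.4072 m²; T_body⁴ − T_wall⁴ = 3.419×10¹⁰ − 1.501×10¹⁰ = 1.918×10¹⁰ K⁴.
|P_net| = 0.29·5.67×10⁻⁸·0.4072·1.918×10¹⁰.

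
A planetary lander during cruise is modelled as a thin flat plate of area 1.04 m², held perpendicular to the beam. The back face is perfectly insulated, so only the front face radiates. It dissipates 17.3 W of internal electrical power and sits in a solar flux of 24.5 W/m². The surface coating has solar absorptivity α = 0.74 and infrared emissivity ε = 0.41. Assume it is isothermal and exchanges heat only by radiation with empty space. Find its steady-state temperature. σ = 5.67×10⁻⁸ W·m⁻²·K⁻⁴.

At steady state, absorbed solar power + internal power = radiated power.
Absorbed: α·S·A_cross = 0.74·24.5·1.040 = 18.86 W (cross-section A).
Total input = 18.86 + 17.3 = 36.16 W.
Radiated: εσ·A_surf·T⁴ with A_surf = A = 1.040 m².
T⁴ = 36.16/(0.41·5.67×10⁻⁸·1.040) = 1.495×10⁹ K⁴.

T ≈ 197 K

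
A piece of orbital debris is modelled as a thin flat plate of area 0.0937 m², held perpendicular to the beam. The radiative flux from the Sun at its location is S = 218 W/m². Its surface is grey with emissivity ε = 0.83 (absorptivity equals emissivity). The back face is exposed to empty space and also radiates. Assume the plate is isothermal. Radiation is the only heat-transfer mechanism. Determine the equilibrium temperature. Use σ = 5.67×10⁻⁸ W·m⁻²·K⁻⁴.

At equilibrium, absorbed power = emitted power.
Absorbing cross-section = A = 0.09370 m²; emitting surface = 2A = 0.1874 m² (ratio 2).
εS·A_cross = εσ·A_surf·T⁴  ⇒  T⁴ = S/(2σ)   (ε cancels).
T⁴ = 218/(2·5.67×10⁻⁸) = 1.922×10⁹ K⁴.
T = (1.922×10⁹)^(1/4).

T ≈ 209 K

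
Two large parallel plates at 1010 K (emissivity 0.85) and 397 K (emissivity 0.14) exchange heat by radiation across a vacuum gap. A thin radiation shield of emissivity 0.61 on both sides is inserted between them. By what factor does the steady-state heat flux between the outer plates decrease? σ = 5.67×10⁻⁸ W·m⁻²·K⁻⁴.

Without shield: q₀ = σΔ(T⁴)/(1/ε₁+1/ε₂−1) with denominator 7.319.
With shield the two gaps are in series; the resistances add: (1/ε₁+1/ε_s−1)+(1/ε_s+1/ε₂−1) = 1.816+7.782 = 9.598.
Heat-flux ratio q₀/q = 9.598/7.319.

factor ≈ 1.31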